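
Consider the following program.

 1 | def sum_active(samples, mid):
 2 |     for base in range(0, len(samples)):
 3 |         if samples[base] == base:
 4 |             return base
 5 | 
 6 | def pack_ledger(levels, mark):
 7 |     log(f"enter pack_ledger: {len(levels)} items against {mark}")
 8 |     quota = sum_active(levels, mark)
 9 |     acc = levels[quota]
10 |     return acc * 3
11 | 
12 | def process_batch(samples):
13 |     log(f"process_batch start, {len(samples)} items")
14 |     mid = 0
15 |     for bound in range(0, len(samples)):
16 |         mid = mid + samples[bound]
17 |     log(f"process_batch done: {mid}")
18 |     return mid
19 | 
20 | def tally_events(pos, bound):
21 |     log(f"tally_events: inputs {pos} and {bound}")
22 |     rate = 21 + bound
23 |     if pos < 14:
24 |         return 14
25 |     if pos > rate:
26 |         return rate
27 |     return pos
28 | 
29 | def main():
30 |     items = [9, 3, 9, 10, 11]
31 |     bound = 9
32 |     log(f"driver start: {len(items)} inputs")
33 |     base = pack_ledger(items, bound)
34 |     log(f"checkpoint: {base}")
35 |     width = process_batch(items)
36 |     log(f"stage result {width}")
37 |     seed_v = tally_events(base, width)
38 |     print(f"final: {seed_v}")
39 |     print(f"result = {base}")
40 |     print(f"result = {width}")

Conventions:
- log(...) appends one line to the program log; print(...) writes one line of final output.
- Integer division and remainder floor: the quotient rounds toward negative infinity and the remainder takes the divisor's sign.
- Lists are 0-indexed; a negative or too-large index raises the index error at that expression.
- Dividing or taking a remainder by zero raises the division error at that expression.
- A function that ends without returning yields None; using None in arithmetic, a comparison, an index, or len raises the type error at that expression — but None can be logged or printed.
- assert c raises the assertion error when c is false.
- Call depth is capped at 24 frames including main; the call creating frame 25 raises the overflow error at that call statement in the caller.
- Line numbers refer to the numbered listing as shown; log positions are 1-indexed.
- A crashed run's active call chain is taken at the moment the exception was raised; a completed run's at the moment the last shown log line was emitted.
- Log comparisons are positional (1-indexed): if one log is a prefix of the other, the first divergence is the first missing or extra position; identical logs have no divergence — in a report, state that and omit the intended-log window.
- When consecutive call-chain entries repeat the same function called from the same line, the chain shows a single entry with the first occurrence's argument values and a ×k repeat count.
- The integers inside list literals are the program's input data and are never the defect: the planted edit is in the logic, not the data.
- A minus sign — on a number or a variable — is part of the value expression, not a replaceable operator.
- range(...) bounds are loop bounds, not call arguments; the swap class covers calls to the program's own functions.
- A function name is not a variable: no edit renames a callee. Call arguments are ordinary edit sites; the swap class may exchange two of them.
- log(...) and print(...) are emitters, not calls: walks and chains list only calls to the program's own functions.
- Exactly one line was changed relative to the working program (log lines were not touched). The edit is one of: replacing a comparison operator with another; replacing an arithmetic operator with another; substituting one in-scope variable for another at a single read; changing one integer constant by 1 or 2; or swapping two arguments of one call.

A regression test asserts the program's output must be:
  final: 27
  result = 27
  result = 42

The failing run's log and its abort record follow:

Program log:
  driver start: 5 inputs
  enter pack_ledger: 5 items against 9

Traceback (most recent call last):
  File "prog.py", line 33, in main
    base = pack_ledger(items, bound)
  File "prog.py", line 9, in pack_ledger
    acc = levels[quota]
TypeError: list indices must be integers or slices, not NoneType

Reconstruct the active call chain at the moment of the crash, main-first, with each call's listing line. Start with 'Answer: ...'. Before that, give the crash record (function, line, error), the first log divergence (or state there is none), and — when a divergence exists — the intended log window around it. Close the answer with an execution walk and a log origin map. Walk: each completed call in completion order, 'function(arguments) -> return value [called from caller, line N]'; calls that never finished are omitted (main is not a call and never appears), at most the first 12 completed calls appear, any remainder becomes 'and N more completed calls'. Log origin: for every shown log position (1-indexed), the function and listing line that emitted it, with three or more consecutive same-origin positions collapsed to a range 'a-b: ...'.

Answer: main -> pack_ledger (called at line 33).
Core observation: The log ends early — 2 lines, where the working version next logs 'checkpoint: 27'.
Crash: pack_ledger, line 9, TypeError.
First divergence: position 3 — the faulty run's log ends after 2 lines; the working version continues with 'checkpoint: 27'.
Intended log window:
  1: driver start: 5 inputs
  2: enter pack_ledger: 5 items against 9
  3: checkpoint: 27
  4: process_batch start, 5 items
Execution walk:
  sum_active([9, 3, 9, 10, 11], 9) -> None  [called from pack_ledger, line 8]
Log origins:
  1: logged in main at line 32
  2: logged in pack_ledger at line 7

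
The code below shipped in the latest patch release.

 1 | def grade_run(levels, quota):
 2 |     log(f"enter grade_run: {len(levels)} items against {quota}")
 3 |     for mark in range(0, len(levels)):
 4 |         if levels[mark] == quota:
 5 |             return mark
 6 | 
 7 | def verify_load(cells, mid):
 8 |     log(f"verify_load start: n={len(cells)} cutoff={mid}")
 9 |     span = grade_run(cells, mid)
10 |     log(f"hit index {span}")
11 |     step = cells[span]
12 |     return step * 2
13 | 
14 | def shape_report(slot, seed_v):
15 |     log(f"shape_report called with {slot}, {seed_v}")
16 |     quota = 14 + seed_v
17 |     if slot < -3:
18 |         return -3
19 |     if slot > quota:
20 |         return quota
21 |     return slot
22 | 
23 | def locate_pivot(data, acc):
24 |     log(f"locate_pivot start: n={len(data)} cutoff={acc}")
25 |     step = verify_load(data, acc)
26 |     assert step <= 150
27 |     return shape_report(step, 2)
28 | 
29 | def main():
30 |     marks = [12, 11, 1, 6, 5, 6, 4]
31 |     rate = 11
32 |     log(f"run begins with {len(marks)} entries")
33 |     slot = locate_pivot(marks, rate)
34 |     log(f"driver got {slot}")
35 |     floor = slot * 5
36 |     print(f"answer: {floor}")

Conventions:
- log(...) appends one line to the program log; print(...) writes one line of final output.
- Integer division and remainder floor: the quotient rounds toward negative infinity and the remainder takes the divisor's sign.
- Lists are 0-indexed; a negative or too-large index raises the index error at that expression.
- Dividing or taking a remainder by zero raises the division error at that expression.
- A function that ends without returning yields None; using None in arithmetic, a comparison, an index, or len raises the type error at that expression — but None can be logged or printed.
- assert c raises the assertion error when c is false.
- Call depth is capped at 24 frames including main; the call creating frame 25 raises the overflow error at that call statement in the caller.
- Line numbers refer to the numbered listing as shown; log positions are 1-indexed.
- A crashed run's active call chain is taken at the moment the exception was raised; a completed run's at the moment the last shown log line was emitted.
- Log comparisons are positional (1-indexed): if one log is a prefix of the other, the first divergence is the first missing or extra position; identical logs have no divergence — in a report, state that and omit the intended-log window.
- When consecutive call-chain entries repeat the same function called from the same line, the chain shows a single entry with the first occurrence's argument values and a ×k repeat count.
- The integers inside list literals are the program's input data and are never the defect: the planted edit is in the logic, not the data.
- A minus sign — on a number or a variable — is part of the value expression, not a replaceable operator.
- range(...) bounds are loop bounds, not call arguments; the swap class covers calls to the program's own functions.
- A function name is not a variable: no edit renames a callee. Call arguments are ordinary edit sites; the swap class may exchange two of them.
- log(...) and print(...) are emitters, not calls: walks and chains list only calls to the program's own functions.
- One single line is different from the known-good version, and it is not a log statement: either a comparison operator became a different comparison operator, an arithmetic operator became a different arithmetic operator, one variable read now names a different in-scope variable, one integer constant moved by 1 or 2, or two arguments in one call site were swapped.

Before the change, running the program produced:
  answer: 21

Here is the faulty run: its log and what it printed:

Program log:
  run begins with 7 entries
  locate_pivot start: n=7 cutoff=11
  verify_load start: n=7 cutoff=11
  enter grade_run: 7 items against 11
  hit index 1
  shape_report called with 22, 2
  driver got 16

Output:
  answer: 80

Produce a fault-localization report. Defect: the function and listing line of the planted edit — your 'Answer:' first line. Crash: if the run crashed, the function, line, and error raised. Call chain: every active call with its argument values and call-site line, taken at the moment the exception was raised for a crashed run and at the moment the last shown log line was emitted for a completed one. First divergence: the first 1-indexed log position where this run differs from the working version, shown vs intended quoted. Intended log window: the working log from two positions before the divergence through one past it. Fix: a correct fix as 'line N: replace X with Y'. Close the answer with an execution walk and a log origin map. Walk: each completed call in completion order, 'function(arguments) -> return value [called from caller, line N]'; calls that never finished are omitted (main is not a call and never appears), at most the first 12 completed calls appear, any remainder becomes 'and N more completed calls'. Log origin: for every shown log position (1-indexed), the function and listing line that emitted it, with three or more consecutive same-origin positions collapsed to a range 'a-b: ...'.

Answer: the defect is in main at line 35.
Key fact: Log streams are identical — the defect surfaces only in the printed output.
Call chain: main.
First divergence: none — the logs agree in full.
Execution walk:
  grade_run([12, 11, 1, 6, 5, 6, 4], 11) -> 1  [called from verify_load, line 9]
  verify_load([12, 11, 1, 6, 5, 6, 4], 11) -> 22  [called from locate_pivot, line 25]
  shape_report(22, 2) -> 16  [called from locate_pivot, line 27]
  locate_pivot([12, 11, 1, 6, 5, 6, 4], 11) -> 16  [called from main, line 33]
Log line origins:
  1: emitted by main (line 32)
  2: emitted by locate_pivot (line 24)
  3: emitted by verify_load (line 8)
  4: emitted by grade_run (line 2)
  5: emitted by verify_load (line 10)
  6: emitted by shape_report (line 15)
  7: emitted by main (line 34)
A correct fix: line 35: replace `*` with `+`.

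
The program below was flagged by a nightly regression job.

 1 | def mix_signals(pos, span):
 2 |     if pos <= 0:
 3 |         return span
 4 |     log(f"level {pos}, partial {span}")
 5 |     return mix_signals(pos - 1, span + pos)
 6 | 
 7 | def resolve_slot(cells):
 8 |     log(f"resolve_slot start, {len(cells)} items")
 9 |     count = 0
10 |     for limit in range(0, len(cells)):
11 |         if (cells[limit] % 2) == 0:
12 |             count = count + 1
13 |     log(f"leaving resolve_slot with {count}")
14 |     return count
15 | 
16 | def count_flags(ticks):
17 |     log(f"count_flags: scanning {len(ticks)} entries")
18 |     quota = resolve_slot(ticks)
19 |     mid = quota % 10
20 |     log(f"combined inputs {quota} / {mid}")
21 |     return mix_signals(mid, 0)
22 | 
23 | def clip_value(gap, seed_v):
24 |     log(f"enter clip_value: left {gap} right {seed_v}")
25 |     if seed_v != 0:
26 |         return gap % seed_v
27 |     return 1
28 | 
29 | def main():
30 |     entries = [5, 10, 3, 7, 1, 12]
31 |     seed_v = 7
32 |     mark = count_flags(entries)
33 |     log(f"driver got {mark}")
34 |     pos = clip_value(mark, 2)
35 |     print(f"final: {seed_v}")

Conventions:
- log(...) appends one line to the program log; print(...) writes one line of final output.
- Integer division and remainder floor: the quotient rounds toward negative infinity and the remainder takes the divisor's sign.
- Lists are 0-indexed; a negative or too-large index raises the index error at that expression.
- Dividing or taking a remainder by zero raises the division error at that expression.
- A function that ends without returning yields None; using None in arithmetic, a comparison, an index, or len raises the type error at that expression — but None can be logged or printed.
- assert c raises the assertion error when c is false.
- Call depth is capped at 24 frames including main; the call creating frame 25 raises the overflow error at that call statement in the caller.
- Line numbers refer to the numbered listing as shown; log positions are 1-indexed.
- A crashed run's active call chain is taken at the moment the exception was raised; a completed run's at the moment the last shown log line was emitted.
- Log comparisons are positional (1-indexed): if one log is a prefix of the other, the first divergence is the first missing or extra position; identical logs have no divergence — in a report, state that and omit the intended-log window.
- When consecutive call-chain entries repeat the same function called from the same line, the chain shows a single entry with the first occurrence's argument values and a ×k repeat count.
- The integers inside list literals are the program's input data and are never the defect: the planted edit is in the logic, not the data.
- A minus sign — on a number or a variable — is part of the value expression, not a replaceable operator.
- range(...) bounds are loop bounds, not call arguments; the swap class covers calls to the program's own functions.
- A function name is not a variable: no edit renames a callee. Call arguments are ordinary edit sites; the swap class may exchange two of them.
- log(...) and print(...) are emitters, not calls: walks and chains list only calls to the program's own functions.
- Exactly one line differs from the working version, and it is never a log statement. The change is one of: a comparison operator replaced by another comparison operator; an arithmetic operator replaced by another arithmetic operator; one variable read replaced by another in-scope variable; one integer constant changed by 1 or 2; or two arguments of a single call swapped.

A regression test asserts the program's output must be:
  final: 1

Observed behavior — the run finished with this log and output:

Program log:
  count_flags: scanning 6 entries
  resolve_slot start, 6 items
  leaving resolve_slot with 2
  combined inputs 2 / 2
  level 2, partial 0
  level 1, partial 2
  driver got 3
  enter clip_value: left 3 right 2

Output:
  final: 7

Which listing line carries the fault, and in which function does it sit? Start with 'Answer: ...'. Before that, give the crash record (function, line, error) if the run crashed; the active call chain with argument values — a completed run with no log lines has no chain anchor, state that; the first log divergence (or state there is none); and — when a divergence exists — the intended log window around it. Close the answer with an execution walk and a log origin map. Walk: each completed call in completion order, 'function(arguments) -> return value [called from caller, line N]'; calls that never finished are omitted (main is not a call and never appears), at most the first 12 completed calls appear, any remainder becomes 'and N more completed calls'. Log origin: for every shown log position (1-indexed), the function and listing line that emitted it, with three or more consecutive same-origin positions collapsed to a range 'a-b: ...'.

Answer: the defect is in main at line 35.
The tell: Every logged value matches the working version; the printed result is what differs.
Call chain: main -> clip_value(3, 2) (called at line 34).
First divergence: none — the logs agree in full.
Execution walk:
  resolve_slot([5, 10, 3, 7, 1, 12]) -> 2  [called from count_flags, line 18]
  mix_signals(0, 3) -> 3  [called from mix_signals, line 5]
  mix_signals(1, 2) -> 3  [called from mix_signals, line 5]
  mix_signals(2, 0) -> 3  [called from count_flags, line 21]
  count_flags([5, 10, 3, 7, 1, 12]) -> 3  [called from main, line 32]
  clip_value(3, 2) -> 1  [called from main, line 34]
Log line origins:
  1: from count_flags, line 17
  2: from resolve_slot, line 8
  3: from resolve_slot, line 13
  4: from count_flags, line 20
  5: from mix_signals, line 4
  6: from mix_signals, line 4
  7: from main, line 33
  8: from clip_value, line 24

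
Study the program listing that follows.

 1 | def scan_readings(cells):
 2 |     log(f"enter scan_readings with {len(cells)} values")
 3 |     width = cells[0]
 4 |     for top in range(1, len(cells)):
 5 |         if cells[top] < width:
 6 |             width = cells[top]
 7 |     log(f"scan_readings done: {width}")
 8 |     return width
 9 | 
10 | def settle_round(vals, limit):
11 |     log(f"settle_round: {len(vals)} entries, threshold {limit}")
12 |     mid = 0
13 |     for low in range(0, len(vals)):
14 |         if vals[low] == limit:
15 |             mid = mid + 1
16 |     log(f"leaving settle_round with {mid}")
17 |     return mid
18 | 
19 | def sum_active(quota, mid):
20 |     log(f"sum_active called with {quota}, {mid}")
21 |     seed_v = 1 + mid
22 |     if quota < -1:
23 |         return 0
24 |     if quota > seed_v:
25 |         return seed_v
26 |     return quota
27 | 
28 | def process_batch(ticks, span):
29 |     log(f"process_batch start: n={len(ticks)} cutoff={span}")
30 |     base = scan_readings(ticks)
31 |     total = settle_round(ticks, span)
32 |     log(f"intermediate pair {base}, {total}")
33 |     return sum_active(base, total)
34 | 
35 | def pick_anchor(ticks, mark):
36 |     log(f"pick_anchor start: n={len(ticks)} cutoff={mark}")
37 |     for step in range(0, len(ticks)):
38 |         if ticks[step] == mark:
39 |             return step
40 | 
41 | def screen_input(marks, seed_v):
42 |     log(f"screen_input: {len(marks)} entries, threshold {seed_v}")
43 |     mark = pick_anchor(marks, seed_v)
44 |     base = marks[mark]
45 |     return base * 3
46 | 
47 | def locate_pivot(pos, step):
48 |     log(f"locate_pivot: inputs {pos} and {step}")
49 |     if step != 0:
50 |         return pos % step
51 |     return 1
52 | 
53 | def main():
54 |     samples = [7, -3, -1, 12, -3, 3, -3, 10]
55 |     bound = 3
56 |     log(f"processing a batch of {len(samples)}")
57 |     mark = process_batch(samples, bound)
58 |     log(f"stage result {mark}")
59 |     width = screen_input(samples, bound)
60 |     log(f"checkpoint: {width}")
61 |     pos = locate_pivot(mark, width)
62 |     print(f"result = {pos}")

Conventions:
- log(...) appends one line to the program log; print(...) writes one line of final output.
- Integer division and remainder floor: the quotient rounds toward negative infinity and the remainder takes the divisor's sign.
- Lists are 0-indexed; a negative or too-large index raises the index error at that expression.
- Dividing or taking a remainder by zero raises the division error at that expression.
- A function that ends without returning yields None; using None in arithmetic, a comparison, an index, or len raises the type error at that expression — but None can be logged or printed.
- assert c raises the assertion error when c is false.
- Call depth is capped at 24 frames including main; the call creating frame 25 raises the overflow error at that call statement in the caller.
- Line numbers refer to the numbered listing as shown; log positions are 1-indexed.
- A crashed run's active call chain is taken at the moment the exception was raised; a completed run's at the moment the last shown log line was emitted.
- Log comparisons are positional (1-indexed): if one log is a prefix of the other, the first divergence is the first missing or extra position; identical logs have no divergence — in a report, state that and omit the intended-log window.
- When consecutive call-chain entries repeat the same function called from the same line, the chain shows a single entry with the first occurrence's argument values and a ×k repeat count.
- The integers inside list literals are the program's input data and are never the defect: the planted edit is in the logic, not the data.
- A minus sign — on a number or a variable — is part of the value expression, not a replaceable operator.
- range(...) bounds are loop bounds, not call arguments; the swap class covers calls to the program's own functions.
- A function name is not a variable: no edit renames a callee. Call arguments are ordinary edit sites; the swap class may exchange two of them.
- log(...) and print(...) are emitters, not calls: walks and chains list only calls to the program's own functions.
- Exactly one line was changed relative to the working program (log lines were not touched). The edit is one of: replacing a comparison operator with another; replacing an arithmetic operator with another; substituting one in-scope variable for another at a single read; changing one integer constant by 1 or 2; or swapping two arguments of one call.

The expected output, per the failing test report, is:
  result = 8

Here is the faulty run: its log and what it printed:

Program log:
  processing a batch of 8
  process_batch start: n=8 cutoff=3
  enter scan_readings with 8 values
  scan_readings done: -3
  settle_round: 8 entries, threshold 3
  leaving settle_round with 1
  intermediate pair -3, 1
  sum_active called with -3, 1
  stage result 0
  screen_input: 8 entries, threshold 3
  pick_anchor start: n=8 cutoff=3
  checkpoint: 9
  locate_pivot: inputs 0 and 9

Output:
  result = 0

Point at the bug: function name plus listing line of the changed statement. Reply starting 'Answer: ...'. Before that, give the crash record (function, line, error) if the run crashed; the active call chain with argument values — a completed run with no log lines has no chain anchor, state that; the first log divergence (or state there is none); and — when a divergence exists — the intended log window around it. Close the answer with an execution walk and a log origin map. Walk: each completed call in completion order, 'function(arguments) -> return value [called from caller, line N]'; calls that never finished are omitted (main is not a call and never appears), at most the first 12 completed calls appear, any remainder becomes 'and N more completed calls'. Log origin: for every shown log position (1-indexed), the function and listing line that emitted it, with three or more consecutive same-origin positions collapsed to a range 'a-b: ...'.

Answer: the defect is in sum_active at line 23.
Core observation: The log first diverges at position 9: the faulty run prints 'stage result 0' where the working version prints 'stage result -1'.
Call chain: main -> locate_pivot(0, 9) (called at line 61).
First divergence: position 9 — shown 'stage result 0', intended 'stage result -1'.
Intended log window:
  7: intermediate pair -3, 1
  8: sum_active called with -3, 1
  9: stage result -1
  10: screen_input: 8 entries, threshold 3
Execution walk:
  scan_readings([7, -3, -1, 12, -3, 3, -3, 10]) -> -3  [called from process_batch, line 30]
  settle_round([7, -3, -1, 12, -3, 3, -3, 10], 3) -> 1  [called from process_batch, line 31]
  sum_active(-3, 1) -> 0  [called from process_batch, line 33]
  process_batch([7, -3, -1, 12, -3, 3, -3, 10], 3) -> 0  [called from main, line 57]
  pick_anchor([7, -3, -1, 12, -3, 3, -3, 10], 3) -> 5  [called from screen_input, line 43]
  screen_input([7, -3, -1, 12, -3, 3, -3, 10], 3) -> 9  [called from main, line 59]
  locate_pivot(0, 9) -> 0  [called from main, line 61]
Origin of each log line:
  1 — main, line 56
  2 — process_batch, line 29
  3 — scan_readings, line 2
  4 — scan_readings, line 7
  5 — settle_round, line 11
  6 — settle_round, line 16
  7 — process_batch, line 32
  8 — sum_active, line 20
  9 — main, line 58
  10 — screen_input, line 42
  11 — pick_anchor, line 36
  12 — main, line 60
  13 — locate_pivot, line 48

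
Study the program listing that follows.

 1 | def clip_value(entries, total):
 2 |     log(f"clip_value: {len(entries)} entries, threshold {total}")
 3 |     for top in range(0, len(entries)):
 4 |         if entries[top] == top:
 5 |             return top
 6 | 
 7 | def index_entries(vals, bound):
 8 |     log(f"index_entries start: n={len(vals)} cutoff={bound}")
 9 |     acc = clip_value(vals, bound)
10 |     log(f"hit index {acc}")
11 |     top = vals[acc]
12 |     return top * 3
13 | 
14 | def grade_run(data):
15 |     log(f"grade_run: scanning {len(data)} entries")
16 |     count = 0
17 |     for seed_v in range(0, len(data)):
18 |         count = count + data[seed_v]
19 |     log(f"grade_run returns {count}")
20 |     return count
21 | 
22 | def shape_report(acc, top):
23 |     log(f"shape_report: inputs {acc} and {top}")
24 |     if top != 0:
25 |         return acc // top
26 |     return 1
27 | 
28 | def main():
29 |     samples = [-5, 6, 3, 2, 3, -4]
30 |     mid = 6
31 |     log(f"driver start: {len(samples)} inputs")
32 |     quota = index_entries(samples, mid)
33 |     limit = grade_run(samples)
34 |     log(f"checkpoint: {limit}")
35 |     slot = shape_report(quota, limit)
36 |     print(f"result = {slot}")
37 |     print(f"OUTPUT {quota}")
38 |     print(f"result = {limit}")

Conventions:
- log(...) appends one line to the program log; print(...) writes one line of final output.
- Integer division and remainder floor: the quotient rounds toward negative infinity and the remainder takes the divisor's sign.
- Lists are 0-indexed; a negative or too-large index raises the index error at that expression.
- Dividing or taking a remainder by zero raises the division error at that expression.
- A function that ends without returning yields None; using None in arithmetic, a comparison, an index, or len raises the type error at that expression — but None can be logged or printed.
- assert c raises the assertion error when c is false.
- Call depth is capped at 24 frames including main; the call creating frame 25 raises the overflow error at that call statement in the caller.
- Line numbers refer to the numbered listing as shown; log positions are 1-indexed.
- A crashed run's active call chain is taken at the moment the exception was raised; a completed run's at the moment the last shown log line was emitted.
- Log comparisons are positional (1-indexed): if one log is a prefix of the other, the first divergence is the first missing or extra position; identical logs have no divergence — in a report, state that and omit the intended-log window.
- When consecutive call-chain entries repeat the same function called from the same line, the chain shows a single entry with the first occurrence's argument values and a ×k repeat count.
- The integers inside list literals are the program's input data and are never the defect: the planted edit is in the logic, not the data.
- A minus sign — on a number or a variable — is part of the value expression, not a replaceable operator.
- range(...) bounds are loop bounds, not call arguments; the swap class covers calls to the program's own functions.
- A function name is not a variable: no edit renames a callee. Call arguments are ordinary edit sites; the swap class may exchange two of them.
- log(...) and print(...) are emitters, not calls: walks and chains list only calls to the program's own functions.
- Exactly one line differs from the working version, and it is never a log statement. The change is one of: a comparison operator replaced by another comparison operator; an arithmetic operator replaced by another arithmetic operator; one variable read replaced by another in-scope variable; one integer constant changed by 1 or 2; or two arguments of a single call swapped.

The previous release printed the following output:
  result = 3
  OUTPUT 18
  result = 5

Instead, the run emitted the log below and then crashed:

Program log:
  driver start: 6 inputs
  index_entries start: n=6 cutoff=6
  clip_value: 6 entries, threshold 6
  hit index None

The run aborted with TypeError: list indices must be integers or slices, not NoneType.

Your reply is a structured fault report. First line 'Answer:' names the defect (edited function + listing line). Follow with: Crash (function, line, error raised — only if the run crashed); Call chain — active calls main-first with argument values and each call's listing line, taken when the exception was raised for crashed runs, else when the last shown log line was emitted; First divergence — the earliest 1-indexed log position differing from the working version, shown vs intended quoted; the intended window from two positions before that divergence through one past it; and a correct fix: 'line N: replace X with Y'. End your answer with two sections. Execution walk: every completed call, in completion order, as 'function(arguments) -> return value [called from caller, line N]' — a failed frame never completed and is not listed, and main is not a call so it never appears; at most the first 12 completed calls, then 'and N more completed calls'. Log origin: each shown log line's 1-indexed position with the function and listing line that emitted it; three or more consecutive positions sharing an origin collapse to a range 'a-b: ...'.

Answer: the defect is in clip_value at line 4.
Core observation: At log position 4 the runs split — shown 'hit index None', but the working version logs 'hit index 1'.
Crash: index_entries, line 11, TypeError.
Call chain: main -> index_entries([-5, 6, 3, 2, 3, -4], 6) (called at line 32).
First divergence: position 4 — shown 'hit index None', intended 'hit index 1'.
Intended log window:
  2: index_entries start: n=6 cutoff=6
  3: clip_value: 6 entries, threshold 6
  4: hit index 1
  5: grade_run: scanning 6 entries
Execution walk:
  clip_value([-5, 6, 3, 2, 3, -4], 6) -> None  [called from index_entries, line 9]
Log origins:
  1: logged in main at line 31
  2: logged in index_entries at line 8
  3: logged in clip_value at line 2
  4: logged in index_entries at line 10
A correct fix: line 4: replace `entries[top] == top` with `entries[top] == total`.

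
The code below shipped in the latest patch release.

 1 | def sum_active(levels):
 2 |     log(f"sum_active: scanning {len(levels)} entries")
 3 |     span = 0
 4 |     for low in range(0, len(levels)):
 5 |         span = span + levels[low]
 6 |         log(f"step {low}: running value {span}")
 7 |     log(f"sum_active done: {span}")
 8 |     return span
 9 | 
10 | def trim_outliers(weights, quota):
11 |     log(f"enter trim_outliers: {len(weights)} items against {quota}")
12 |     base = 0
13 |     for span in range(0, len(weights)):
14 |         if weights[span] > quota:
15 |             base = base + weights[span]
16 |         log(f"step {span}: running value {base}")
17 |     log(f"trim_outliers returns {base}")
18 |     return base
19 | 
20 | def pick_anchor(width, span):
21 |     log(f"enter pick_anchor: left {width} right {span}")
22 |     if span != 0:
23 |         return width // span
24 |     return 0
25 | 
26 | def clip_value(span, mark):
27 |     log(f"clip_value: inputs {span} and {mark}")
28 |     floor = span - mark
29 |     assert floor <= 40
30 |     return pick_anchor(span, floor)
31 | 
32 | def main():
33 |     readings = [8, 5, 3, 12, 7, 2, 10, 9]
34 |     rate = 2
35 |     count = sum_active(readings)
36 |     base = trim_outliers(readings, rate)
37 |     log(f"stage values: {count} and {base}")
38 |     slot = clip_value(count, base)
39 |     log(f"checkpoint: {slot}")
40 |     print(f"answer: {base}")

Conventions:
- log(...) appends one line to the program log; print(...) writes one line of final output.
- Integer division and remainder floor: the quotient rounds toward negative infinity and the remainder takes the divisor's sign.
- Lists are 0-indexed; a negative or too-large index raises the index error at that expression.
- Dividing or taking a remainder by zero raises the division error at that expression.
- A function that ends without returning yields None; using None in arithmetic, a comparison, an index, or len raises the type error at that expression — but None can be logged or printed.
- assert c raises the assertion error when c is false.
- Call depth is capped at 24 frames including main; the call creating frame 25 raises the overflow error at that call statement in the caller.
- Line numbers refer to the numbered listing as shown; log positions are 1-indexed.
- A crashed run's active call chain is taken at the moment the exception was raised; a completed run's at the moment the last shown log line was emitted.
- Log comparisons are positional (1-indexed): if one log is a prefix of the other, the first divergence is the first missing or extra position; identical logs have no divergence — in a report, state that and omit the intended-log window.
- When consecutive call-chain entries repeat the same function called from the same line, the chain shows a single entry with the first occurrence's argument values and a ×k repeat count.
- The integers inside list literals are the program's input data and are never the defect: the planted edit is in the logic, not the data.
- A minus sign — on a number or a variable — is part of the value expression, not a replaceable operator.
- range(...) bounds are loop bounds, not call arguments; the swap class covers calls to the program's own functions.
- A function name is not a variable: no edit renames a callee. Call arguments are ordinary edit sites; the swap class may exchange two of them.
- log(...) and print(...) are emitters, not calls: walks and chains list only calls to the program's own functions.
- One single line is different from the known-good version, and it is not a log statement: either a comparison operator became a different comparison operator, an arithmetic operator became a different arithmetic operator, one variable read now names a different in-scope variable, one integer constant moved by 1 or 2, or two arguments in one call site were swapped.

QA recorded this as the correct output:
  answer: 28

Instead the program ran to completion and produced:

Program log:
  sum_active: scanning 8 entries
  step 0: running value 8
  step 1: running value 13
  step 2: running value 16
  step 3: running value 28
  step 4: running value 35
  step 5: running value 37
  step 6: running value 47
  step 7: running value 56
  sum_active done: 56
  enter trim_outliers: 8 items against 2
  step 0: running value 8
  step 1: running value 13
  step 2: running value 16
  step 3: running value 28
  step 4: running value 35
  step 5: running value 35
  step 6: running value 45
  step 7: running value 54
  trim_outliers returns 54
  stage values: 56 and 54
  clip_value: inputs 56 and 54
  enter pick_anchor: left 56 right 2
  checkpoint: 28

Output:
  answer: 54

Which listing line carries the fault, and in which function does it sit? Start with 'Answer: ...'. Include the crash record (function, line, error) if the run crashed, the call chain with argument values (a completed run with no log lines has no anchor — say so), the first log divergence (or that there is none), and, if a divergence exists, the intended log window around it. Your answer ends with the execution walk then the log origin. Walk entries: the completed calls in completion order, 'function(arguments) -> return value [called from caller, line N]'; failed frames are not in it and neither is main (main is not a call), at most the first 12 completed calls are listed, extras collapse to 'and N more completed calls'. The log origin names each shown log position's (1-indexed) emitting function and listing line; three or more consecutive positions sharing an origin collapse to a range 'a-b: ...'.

Answer: the defect is in main at line 40.
The tell: No log line changed; the fault shows up purely in the output.
Call chain: main.
First divergence: none (the log streams are identical).
Execution walk:
  sum_active([8, 5, 3, 12, 7, 2, 10, 9]) -> 56  [called from main, line 35]
  trim_outliers([8, 5, 3, 12, 7, 2, 10, 9], 2) -> 54  [called from main, line 36]
  pick_anchor(56, 2) -> 28  [called from clip_value, line 30]
  clip_value(56, 54) -> 28  [called from main, line 38]
Origin of each log line:
  1: logged in sum_active at line 2
  2-9: logged in sum_active at line 6
  10: logged in sum_active at line 7
  11: logged in trim_outliers at line 11
  12-19: logged in trim_outliers at line 16
  20: logged in trim_outliers at line 17
  21: logged in main at line 37
  22: logged in clip_value at line 27
  23: logged in pick_anchor at line 21
  24: logged in main at line 39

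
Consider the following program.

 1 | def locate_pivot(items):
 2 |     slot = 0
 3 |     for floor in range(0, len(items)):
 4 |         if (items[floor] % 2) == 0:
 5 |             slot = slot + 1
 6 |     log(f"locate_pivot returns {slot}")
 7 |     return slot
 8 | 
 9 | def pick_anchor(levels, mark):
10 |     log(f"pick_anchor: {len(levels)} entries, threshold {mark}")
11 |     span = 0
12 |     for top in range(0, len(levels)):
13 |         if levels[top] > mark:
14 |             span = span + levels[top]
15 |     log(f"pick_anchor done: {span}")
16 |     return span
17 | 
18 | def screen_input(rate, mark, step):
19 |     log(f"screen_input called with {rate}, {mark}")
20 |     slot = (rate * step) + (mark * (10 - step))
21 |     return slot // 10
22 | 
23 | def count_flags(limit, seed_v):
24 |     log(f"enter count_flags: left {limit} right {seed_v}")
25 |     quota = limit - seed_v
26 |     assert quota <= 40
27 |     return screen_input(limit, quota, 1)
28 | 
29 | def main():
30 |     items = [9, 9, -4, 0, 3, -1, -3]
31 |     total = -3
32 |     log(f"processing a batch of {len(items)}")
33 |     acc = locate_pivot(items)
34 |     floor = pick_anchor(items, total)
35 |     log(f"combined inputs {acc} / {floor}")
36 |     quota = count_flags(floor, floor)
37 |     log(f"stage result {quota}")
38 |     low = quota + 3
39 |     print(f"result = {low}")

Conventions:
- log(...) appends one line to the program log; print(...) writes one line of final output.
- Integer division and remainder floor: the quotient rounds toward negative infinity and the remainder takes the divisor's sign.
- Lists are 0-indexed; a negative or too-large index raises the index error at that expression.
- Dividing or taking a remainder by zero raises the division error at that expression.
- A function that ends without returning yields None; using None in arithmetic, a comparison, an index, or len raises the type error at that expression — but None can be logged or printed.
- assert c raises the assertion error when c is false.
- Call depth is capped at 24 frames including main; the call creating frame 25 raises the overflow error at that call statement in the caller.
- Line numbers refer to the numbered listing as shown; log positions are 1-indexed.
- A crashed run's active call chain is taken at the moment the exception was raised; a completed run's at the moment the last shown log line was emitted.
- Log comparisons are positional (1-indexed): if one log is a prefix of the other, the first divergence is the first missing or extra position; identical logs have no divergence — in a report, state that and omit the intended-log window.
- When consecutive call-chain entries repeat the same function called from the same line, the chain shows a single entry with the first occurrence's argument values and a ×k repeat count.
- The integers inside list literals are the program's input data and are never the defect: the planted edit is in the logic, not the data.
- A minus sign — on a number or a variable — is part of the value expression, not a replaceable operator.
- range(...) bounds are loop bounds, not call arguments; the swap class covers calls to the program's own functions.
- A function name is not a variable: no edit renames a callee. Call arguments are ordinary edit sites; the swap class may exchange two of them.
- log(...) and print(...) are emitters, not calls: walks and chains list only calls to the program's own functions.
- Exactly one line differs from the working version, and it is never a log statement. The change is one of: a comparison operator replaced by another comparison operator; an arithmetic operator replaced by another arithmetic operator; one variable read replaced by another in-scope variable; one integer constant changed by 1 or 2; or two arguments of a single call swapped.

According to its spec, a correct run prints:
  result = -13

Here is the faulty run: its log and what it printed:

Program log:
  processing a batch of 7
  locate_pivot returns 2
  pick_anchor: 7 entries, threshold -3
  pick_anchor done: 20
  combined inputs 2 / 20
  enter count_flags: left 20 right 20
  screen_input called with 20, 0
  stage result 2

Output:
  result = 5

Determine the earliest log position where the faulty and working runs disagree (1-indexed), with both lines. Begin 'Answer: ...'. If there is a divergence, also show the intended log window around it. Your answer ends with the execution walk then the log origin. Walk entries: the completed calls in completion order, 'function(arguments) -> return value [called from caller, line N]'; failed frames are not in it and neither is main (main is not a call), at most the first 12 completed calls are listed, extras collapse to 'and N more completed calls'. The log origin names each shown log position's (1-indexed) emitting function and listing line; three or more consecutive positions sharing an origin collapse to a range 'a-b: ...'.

Answer: position 6; shown 'enter count_flags: left 20 right 20' vs intended 'enter count_flags: left 2 right 20'.
Intended log window:
  4: pick_anchor done: 20
  5: combined inputs 2 / 20
  6: enter count_flags: left 2 right 20
  7: screen_input called with 2, -18
Execution walk:
  locate_pivot([9, 9, -4, 0, 3, -1, -3]) -> 2  [called from main, line 33]
  pick_anchor([9, 9, -4, 0, 3, -1, -3], -3) -> 20  [called from main, line 34]
  screen_input(20, 0, 1) -> 2  [called from count_flags, line 27]
  count_flags(20, 20) -> 2  [called from main, line 36]
Origin of each log line:
  1: from main, line 32
  2: from locate_pivot, line 6
  3: from pick_anchor, line 10
  4: from pick_anchor, line 15
  5: from main, line 35
  6: from count_flags, line 24
  7: from screen_input, line 19
  8: from main, line 37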